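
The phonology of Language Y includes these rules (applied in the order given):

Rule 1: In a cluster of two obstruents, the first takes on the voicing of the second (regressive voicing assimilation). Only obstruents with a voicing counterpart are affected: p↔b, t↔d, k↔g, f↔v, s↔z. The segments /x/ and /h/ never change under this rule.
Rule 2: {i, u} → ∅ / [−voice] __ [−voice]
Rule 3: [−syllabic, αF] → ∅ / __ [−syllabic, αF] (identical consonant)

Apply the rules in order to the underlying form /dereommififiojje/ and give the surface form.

Rule 1 (regressive voicing assimilation): no segment meets the environment; /dereommififiojje/ is unchanged.
Rule 2 (high vowel syncope): /i/ is a high vowel flanked by voiceless consonants /f/ and /f/, so it deletes. /dereommififiojje/ → dereommiffiojje.
Rule 3 (degemination): /mm/ is a geminate; the first /m/ deletes. /ff/ is a geminate; the first /f/ deletes. /jj/ is a geminate; the first /j/ deletes. /dereommiffiojje/ → dereomifioje.

dereomifioje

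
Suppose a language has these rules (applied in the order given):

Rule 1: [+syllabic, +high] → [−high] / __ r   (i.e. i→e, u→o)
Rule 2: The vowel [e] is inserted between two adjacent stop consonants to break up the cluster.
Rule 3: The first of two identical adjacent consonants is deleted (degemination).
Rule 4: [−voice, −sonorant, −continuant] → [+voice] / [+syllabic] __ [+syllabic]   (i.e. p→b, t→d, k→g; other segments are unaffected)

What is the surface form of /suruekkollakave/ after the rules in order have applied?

soruegegolagave

Rule 1 (pre-rhotic lowering): /u/ is a high vowel immediately before /r/, so it lowers to [o]. /suruekkollakave/ → soruekkollakave.
Rule 2 (stop-cluster e-epenthesis): /k/ and /k/ form a stop–stop cluster, so [e] is inserted between them. /soruekkollakave/ → soruekekollakave.
Rule 3 (degemination): /ll/ is a geminate; the first /l/ deletes. /soruekekollakave/ → soruekekolakave.
Rule 4 (intervocalic voicing): /k/ is a voiceless stop between vowels /e/ and /e/, so it voices to [g]. /k/ is a voiceless stop between vowels /e/ and /o/, so it voices to [g]. /k/ is a voiceless stop between vowels /a/ and /a/, so it voices to [g]. /soruekekolakave/ → soruegegolagave.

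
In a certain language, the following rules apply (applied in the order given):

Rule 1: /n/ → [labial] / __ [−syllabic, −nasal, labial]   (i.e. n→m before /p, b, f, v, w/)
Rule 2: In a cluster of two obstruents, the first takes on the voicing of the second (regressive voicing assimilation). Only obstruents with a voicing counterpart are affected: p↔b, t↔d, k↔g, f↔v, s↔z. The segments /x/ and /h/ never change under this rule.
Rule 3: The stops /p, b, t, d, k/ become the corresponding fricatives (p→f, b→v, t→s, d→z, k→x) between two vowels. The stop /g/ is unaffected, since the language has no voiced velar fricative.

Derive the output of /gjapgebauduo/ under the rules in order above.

gjabgevauzuo

Rule 1 (nasal place assimilation): no segment meets the environment; /gjapgebauduo/ is unchanged.
Rule 2 (regressive voicing assimilation): /p/ precedes the voiced obstruent /g/, so it voices to [b] by assimilation. /gjapgebauduo/ → gjabgebauduo.
Rule 3 (intervocalic spirantization): /b/ is a stop between vowels /e/ and /a/, so it spirantizes to the fricative [v]. /d/ is a stop between vowels /u/ and /u/, so it spirantizes to the fricative [z]. /gjabgebauduo/ → gjabgevauzuo.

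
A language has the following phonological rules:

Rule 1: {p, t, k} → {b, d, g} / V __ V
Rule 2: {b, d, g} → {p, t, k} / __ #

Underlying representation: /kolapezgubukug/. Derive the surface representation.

kolabezgubuguk

Rule 1 (intervocalic voicing): /p/ is a voiceless stop between vowels /a/ and /e/, so it voices to [b]. /k/ is a voiceless stop between vowels /u/ and /u/, so it voices to [g]. /kolapezgubukug/ → kolabezgubugug.
Rule 2 (final devoicing): /g/ is a voiced stop in word-final position, so it devoices to [k]. /kolabezgubugug/ → kolabezgubuguk.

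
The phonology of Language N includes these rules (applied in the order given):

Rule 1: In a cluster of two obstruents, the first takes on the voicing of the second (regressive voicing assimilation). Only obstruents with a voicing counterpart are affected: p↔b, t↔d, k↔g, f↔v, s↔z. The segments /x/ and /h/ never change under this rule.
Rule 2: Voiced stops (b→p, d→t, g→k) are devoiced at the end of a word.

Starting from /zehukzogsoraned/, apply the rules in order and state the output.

Rule 1 (regressive voicing assimilation): /k/ precedes the voiced obstruent /z/, so it voices to [g] by assimilation. /g/ precedes the voiceless obstruent /s/, so it devoices to [k] by assimilation. /zehukzogsoraned/ → zehugzoksoraned.
Rule 2 (final devoicing): /d/ is a voiced stop in word-final position, so it devoices to [t]. /zehugzoksoraned/ → zehugzoksoranet.

zehugzoksoranet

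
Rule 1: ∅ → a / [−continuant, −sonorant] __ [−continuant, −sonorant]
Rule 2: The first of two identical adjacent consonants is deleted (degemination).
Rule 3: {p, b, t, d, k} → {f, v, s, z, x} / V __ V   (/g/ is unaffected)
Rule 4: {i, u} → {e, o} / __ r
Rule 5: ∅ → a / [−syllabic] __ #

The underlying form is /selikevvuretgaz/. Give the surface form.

Rule 1 (stop-cluster a-epenthesis): /t/ and /g/ form a stop–stop cluster, so [a] is inserted between them. /selikevvuretgaz/ → selikevvuretagaz.
Rule 2 (degemination): /vv/ is a geminate; the first /v/ deletes. /selikevvuretagaz/ → selikevuretagaz.
Rule 3 (intervocalic spirantization): /k/ is a stop between vowels /i/ and /e/, so it spirantizes to the fricative [x]. /t/ is a stop between vowels /e/ and /a/, so it spirantizes to the fricative [s]. /selikevuretagaz/ → selixevuresagaz.
Rule 4 (pre-rhotic lowering): /u/ is a high vowel immediately before /r/, so it lowers to [o]. /selixevuresagaz/ → selixevoresagaz.
Rule 5 (final a-epenthesis): the form ends in the consonant /z/, so [a] is inserted word-finally. /selixevoresagaz/ → selixevoresagaza.

selixevoresagaza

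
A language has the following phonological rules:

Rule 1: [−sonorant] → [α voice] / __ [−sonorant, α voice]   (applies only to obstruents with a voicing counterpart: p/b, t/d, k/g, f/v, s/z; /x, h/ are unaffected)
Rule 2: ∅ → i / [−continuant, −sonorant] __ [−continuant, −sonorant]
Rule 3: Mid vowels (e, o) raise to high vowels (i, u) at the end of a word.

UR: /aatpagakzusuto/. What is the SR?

aatipagagzusutu

Rule 1 (regressive voicing assimilation): /k/ precedes the voiced obstruent /z/, so it voices to [g] by assimilation. /aatpagakzusuto/ → aatpagagzusuto.
Rule 2 (stop-cluster i-epenthesis): /t/ and /p/ form a stop–stop cluster, so [i] is inserted between them. /aatpagagzusuto/ → aatipagagzusuto.
Rule 3 (final vowel raising): /o/ is a mid vowel in word-final position, so it raises to [u]. /aatipagagzusuto/ → aatipagagzusutu.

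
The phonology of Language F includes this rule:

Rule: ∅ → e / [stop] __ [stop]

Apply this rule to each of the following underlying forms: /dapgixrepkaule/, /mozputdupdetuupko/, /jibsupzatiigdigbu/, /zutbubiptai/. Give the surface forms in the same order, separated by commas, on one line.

/dapgixrepkaule/: /p/ and /g/ form a stop–stop cluster, so [e] is inserted between them. /p/ and /k/ form a stop–stop cluster, so [e] is inserted between them. → [dapegixrepekaule].
/mozputdupdetuupko/: /t/ and /d/ form a stop–stop cluster, so [e] is inserted between them. /p/ and /d/ form a stop–stop cluster, so [e] is inserted between them. /p/ and /k/ form a stop–stop cluster, so [e] is inserted between them. → [mozputedupedetuupeko].
/jibsupzatiigdigbu/: /g/ and /d/ form a stop–stop cluster, so [e] is inserted between them. /g/ and /b/ form a stop–stop cluster, so [e] is inserted between them. → [jibsupzatiigedigebu].
/zutbubiptai/: /t/ and /b/ form a stop–stop cluster, so [e] is inserted between them. /p/ and /t/ form a stop–stop cluster, so [e] is inserted between them. → [zutebubipetai].

dapegixrepekaule, mozputedupedetuupeko, jibsupzatiigedigebu, zutebubipetai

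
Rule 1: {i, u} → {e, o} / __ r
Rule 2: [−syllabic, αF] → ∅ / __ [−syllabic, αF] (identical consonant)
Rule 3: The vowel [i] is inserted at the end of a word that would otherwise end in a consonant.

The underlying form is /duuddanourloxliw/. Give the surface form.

duudanoorloxliwi

Rule 1 (pre-rhotic lowering): /u/ is a high vowel immediately before /r/, so it lowers to [o]. /duuddanourloxliw/ → duuddanoorloxliw.
Rule 2 (degemination): /dd/ is a geminate; the first /d/ deletes. /duuddanoorloxliw/ → duudanoorloxliw.
Rule 3 (final i-epenthesis): the form ends in the consonant /w/, so [i] is inserted word-finally. /duudanoorloxliw/ → duudanoorloxliwi.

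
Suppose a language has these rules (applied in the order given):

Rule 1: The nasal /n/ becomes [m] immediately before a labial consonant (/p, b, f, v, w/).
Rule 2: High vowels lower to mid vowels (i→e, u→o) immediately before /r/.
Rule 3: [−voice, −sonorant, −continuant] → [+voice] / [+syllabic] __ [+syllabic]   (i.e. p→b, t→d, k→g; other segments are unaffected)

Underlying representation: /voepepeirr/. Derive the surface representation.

Rule 1 (nasal place assimilation): no segment meets the environment; /voepepeirr/ is unchanged.
Rule 2 (pre-rhotic lowering): /i/ is a high vowel immediately before /r/, so it lowers to [e]. /voepepeirr/ → voepepeerr.
Rule 3 (intervocalic voicing): /p/ is a voiceless stop between vowels /e/ and /e/, so it voices to [b]. /p/ is a voiceless stop between vowels /e/ and /e/, so it voices to [b]. /voepepeerr/ → voebebeerr.

voebebeerr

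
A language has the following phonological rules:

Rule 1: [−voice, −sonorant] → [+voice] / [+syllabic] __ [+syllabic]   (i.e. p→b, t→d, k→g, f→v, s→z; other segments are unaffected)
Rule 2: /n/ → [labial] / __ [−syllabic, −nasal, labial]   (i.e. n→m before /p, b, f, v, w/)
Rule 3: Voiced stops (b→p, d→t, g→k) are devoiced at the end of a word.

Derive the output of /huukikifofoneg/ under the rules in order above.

Rule 1 (intervocalic voicing): /k/ is a voiceless obstruent between vowels /u/ and /i/, so it voices to [g]. /k/ is a voiceless obstruent between vowels /i/ and /i/, so it voices to [g]. /f/ is a voiceless obstruent between vowels /i/ and /o/, so it voices to [v]. /f/ is a voiceless obstruent between vowels /o/ and /o/, so it voices to [v]. /huukikifofoneg/ → huugigivovoneg.
Rule 2 (nasal place assimilation): no segment meets the environment; /huugigivovoneg/ is unchanged.
Rule 3 (final devoicing): /g/ is a voiced stop in word-final position, so it devoices to [k]. /huugigivovoneg/ → huugigivovonek.

huugigivovonek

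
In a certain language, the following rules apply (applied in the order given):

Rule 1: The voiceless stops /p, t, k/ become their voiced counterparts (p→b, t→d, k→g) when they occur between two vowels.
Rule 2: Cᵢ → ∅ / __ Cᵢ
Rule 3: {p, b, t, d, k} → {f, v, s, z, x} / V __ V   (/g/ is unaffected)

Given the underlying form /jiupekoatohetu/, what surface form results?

Rule 1 (intervocalic voicing): /p/ is a voiceless stop between vowels /u/ and /e/, so it voices to [b]. /k/ is a voiceless stop between vowels /e/ and /o/, so it voices to [g]. /t/ is a voiceless stop between vowels /a/ and /o/, so it voices to [d]. /t/ is a voiceless stop between vowels /e/ and /u/, so it voices to [d]. /jiupekoatohetu/ → jiubegoadohedu.
Rule 2 (degemination): no segment meets the environment; /jiubegoadohedu/ is unchanged.
Rule 3 (intervocalic spirantization): /b/ is a stop between vowels /u/ and /e/, so it spirantizes to the fricative [v]. /d/ is a stop between vowels /a/ and /o/, so it spirantizes to the fricative [z]. /d/ is a stop between vowels /e/ and /u/, so it spirantizes to the fricative [z]. /jiubegoadohedu/ → jiuvegoazohezu.

jiuvegoazohezu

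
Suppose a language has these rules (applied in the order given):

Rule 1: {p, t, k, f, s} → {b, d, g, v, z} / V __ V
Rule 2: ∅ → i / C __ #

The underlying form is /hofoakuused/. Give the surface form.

Rule 1 (intervocalic voicing): /f/ is a voiceless obstruent between vowels /o/ and /o/, so it voices to [v]. /k/ is a voiceless obstruent between vowels /a/ and /u/, so it voices to [g]. /s/ is a voiceless obstruent between vowels /u/ and /e/, so it voices to [z]. /hofoakuused/ → hovoaguuzed.
Rule 2 (final i-epenthesis): the form ends in the consonant /d/, so [i] is inserted word-finally. /hovoaguuzed/ → hovoaguuzedi.

hovoaguuzedi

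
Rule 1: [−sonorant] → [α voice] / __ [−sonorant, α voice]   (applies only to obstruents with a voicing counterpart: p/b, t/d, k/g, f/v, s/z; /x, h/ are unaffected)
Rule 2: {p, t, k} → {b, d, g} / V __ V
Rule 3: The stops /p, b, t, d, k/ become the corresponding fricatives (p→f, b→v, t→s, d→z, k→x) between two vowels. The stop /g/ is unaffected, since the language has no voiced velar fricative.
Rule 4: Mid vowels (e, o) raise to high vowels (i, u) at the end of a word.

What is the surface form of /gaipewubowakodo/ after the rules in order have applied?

gaivewuvowagozu

Rule 1 (regressive voicing assimilation): no segment meets the environment; /gaipewubowakodo/ is unchanged.
Rule 2 (intervocalic voicing): /p/ is a voiceless stop between vowels /i/ and /e/, so it voices to [b]. /k/ is a voiceless stop between vowels /a/ and /o/, so it voices to [g]. /gaipewubowakodo/ → gaibewubowagodo.
Rule 3 (intervocalic spirantization): /b/ is a stop between vowels /i/ and /e/, so it spirantizes to the fricative [v]. /b/ is a stop between vowels /u/ and /o/, so it spirantizes to the fricative [v]. /d/ is a stop between vowels /o/ and /o/, so it spirantizes to the fricative [z]. /gaibewubowagodo/ → gaivewuvowagozo.
Rule 4 (final vowel raising): /o/ is a mid vowel in word-final position, so it raises to [u]. /gaivewuvowagozo/ → gaivewuvowagozu.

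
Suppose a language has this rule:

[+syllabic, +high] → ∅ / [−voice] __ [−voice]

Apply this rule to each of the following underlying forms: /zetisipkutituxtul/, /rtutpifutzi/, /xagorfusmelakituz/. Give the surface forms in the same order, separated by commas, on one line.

/zetisipkutituxtul/: /i/ is a high vowel flanked by voiceless consonants /t/ and /s/, so it deletes. /i/ is a high vowel flanked by voiceless consonants /s/ and /p/, so it deletes. /u/ is a high vowel flanked by voiceless consonants /k/ and /t/, so it deletes. /i/ is a high vowel flanked by voiceless consonants /t/ and /t/, so it deletes. /u/ is a high vowel flanked by voiceless consonants /t/ and /x/, so it deletes. → [zetspkttxtul].
/rtutpifutzi/: /u/ is a high vowel flanked by voiceless consonants /t/ and /t/, so it deletes. /i/ is a high vowel flanked by voiceless consonants /p/ and /f/, so it deletes. /u/ is a high vowel flanked by voiceless consonants /f/ and /t/, so it deletes. → [rttpftzi].
/xagorfusmelakituz/: /u/ is a high vowel flanked by voiceless consonants /f/ and /s/, so it deletes. /i/ is a high vowel flanked by voiceless consonants /k/ and /t/, so it deletes. → [xagorfsmelaktuz].

zetspkttxtul, rttpftzi, xagorfsmelaktuz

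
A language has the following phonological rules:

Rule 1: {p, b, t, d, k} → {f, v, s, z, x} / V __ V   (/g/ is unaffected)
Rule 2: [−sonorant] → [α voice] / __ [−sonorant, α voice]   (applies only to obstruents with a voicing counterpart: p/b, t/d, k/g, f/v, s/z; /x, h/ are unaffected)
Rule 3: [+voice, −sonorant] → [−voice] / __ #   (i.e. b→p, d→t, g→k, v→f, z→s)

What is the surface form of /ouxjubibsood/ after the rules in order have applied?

Rule 1 (intervocalic spirantization): /b/ is a stop between vowels /u/ and /i/, so it spirantizes to the fricative [v]. /ouxjubibsood/ → ouxjuvibsood.
Rule 2 (regressive voicing assimilation): /b/ precedes the voiceless obstruent /s/, so it devoices to [p] by assimilation. /ouxjuvibsood/ → ouxjuvipsood.
Rule 3 (final devoicing): /d/ is a voiced obstruent in word-final position, so it devoices to [t]. /ouxjuvipsood/ → ouxjuvipsoot.

ouxjuvipsoot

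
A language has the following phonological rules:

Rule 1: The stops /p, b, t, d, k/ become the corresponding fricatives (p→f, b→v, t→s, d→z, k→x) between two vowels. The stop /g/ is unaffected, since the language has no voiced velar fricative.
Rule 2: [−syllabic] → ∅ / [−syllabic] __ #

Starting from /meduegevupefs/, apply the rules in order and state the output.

mezuegevufef

Rule 1 (intervocalic spirantization): /d/ is a stop between vowels /e/ and /u/, so it spirantizes to the fricative [z]. /p/ is a stop between vowels /u/ and /e/, so it spirantizes to the fricative [f]. /meduegevupefs/ → mezuegevufefs.
Rule 2 (final cluster simplification): /s/ is the second consonant of a word-final cluster /fs/, so it deletes. /mezuegevufefs/ → mezuegevufef.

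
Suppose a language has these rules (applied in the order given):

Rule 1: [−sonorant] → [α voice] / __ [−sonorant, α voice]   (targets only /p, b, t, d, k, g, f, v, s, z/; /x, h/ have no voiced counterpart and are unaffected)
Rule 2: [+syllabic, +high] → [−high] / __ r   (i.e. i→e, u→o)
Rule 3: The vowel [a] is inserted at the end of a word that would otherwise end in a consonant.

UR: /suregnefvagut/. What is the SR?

soregnevvaguta

Rule 1 (regressive voicing assimilation): /f/ precedes the voiced obstruent /v/, so it voices to [v] by assimilation. /suregnefvagut/ → suregnevvagut.
Rule 2 (pre-rhotic lowering): /u/ is a high vowel immediately before /r/, so it lowers to [o]. /suregnevvagut/ → soregnevvagut.
Rule 3 (final a-epenthesis): the form ends in the consonant /t/, so [a] is inserted word-finally. /soregnevvagut/ → soregnevvaguta.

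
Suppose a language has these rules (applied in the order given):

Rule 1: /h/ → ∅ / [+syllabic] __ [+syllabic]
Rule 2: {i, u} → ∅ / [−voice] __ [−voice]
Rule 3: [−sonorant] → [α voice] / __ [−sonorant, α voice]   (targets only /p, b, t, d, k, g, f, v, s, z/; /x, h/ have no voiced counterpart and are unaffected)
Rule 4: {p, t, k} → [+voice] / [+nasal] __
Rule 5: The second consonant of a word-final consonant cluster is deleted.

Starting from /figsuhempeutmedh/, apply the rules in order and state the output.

Rule 1 (intervocalic h-deletion): /h/ occurs between vowels /u/ and /e/, so it deletes. /figsuhempeutmedh/ → figsuempeutmedh.
Rule 2 (high vowel syncope): no segment meets the environment; /figsuempeutmedh/ is unchanged.
Rule 3 (regressive voicing assimilation): /g/ precedes the voiceless obstruent /s/, so it devoices to [k] by assimilation. /d/ precedes the voiceless obstruent /h/, so it devoices to [t] by assimilation. /figsuempeutmedh/ → fiksuempeutmeth.
Rule 4 (post-nasal voicing): /p/ is a voiceless stop immediately after the nasal /m/, so it voices to [b]. /fiksuempeutmeth/ → fiksuembeutmeth.
Rule 5 (final cluster simplification): /h/ is the second consonant of a word-final cluster /th/, so it deletes. /fiksuembeutmeth/ → fiksuembeutmet.

fiksuembeutmet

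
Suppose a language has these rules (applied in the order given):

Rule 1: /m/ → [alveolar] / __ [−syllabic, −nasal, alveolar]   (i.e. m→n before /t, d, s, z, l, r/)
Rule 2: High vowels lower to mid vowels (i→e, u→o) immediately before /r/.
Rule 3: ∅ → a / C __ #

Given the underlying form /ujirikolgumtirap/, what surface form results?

Rule 1 (nasal place assimilation): /m/ precedes the alveolar consonant /t/, so it assimilates in place to [n]. /ujirikolgumtirap/ → ujirikolguntirap.
Rule 2 (pre-rhotic lowering): /i/ is a high vowel immediately before /r/, so it lowers to [e]. /i/ is a high vowel immediately before /r/, so it lowers to [e]. /ujirikolguntirap/ → ujerikolgunterap.
Rule 3 (final a-epenthesis): the form ends in the consonant /p/, so [a] is inserted word-finally. /ujerikolgunterap/ → ujerikolgunterapa.

ujerikolgunterapa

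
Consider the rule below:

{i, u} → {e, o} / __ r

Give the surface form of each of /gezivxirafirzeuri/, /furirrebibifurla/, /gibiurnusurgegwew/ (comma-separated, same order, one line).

/gezivxirafirzeuri/: /i/ is a high vowel immediately before /r/, so it lowers to [e]. /i/ is a high vowel immediately before /r/, so it lowers to [e]. /u/ is a high vowel immediately before /r/, so it lowers to [o]. → [gezivxeraferzeori].
/furirrebibifurla/: /u/ is a high vowel immediately before /r/, so it lowers to [o]. /i/ is a high vowel immediately before /r/, so it lowers to [e]. /u/ is a high vowel immediately before /r/, so it lowers to [o]. → [forerrebibiforla].
/gibiurnusurgegwew/: /u/ is a high vowel immediately before /r/, so it lowers to [o]. /u/ is a high vowel immediately before /r/, so it lowers to [o]. → [gibiornusorgegwew].

gezivxeraferzeori, forerrebibiforla, gibiornusorgegwew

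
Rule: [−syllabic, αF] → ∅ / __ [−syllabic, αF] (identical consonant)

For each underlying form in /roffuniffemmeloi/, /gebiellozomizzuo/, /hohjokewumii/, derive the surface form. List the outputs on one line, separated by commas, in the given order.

/roffuniffemmeloi/: /ff/ is a geminate; the first /f/ deletes. /ff/ is a geminate; the first /f/ deletes. /mm/ is a geminate; the first /m/ deletes. → [rofunifemeloi].
/gebiellozomizzuo/: /ll/ is a geminate; the first /l/ deletes. /zz/ is a geminate; the first /z/ deletes. → [gebielozomizuo].
/hohjokewumii/: the rule's environment is not met; surfaces unchanged as [hohjokewumii].

rofunifemeloi, gebielozomizuo, hohjokewumii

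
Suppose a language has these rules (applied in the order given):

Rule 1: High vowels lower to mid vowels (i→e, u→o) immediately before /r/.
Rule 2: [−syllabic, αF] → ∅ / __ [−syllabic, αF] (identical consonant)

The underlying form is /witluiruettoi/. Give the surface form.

Rule 1 (pre-rhotic lowering): /i/ is a high vowel immediately before /r/, so it lowers to [e]. /witluiruettoi/ → witlueruettoi.
Rule 2 (degemination): /tt/ is a geminate; the first /t/ deletes. /witlueruettoi/ → witlueruetoi.

witlueruetoi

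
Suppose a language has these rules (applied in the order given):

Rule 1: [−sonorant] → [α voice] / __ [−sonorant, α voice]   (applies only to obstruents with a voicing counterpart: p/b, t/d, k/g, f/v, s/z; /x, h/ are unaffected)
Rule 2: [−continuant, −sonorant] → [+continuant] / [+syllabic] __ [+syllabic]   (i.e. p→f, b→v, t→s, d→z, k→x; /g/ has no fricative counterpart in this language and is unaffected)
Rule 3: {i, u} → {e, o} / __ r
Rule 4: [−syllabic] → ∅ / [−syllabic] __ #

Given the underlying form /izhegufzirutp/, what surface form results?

isheguvzerut

Rule 1 (regressive voicing assimilation): /z/ precedes the voiceless obstruent /h/, so it devoices to [s] by assimilation. /f/ precedes the voiced obstruent /z/, so it voices to [v] by assimilation. /izhegufzirutp/ → isheguvzirutp.
Rule 2 (intervocalic spirantization): no segment meets the environment; /isheguvzirutp/ is unchanged.
Rule 3 (pre-rhotic lowering): /i/ is a high vowel immediately before /r/, so it lowers to [e]. /isheguvzirutp/ → isheguvzerutp.
Rule 4 (final cluster simplification): /p/ is the second consonant of a word-final cluster /tp/, so it deletes. /isheguvzerutp/ → isheguvzerut.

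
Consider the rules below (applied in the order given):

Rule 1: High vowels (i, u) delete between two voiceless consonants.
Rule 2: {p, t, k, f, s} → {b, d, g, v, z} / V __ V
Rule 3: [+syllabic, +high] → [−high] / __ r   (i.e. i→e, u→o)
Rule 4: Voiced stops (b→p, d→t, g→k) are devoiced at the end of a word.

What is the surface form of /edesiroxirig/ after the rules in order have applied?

edezeroxerik

Rule 1 (high vowel syncope): no segment meets the environment; /edesiroxirig/ is unchanged.
Rule 2 (intervocalic voicing): /s/ is a voiceless obstruent between vowels /e/ and /i/, so it voices to [z]. /edesiroxirig/ → edeziroxirig.
Rule 3 (pre-rhotic lowering): /i/ is a high vowel immediately before /r/, so it lowers to [e]. /i/ is a high vowel immediately before /r/, so it lowers to [e]. /edeziroxirig/ → edezeroxerig.
Rule 4 (final devoicing): /g/ is a voiced stop in word-final position, so it devoices to [k]. /edezeroxerig/ → edezeroxerik.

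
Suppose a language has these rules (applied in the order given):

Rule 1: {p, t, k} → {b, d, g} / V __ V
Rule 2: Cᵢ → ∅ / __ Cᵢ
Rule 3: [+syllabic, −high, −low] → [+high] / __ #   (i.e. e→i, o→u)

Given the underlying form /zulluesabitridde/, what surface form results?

Rule 1 (intervocalic voicing): no segment meets the environment; /zulluesabitridde/ is unchanged.
Rule 2 (degemination): /ll/ is a geminate; the first /l/ deletes. /dd/ is a geminate; the first /d/ deletes. /zulluesabitridde/ → zuluesabitride.
Rule 3 (final vowel raising): /e/ is a mid vowel in word-final position, so it raises to [i]. /zuluesabitride/ → zuluesabitridi.

zuluesabitridi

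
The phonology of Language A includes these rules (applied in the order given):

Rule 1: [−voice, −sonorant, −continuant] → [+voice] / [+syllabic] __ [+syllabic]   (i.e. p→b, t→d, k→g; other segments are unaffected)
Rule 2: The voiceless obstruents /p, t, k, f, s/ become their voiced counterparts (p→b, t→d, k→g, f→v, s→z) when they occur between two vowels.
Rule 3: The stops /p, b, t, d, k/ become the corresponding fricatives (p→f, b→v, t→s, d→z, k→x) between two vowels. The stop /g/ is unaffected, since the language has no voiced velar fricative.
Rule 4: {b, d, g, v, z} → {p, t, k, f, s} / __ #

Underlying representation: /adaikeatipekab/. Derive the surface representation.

azaigeazivegap

Rule 1 (intervocalic voicing): /k/ is a voiceless stop between vowels /i/ and /e/, so it voices to [g]. /t/ is a voiceless stop between vowels /a/ and /i/, so it voices to [d]. /p/ is a voiceless stop between vowels /i/ and /e/, so it voices to [b]. /k/ is a voiceless stop between vowels /e/ and /a/, so it voices to [g]. /adaikeatipekab/ → adaigeadibegab.
Rule 2 (intervocalic voicing): no segment meets the environment; /adaigeadibegab/ is unchanged.
Rule 3 (intervocalic spirantization): /d/ is a stop between vowels /a/ and /a/, so it spirantizes to the fricative [z]. /d/ is a stop between vowels /a/ and /i/, so it spirantizes to the fricative [z]. /b/ is a stop between vowels /i/ and /e/, so it spirantizes to the fricative [v]. /adaigeadibegab/ → azaigeazivegab.
Rule 4 (final devoicing): /b/ is a voiced obstruent in word-final position, so it devoices to [p]. /azaigeazivegab/ → azaigeazivegap.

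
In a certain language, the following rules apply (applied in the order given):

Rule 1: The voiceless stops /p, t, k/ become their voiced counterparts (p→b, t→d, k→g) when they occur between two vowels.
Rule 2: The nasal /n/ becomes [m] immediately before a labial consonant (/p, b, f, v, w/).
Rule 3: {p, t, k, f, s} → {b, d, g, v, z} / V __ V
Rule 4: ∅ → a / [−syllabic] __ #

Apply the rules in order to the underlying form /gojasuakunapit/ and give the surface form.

gojazuagunabita

Rule 1 (intervocalic voicing): /k/ is a voiceless stop between vowels /a/ and /u/, so it voices to [g]. /p/ is a voiceless stop between vowels /a/ and /i/, so it voices to [b]. /gojasuakunapit/ → gojasuagunabit.
Rule 2 (nasal place assimilation): no segment meets the environment; /gojasuagunabit/ is unchanged.
Rule 3 (intervocalic voicing): /s/ is a voiceless obstruent between vowels /a/ and /u/, so it voices to [z]. /gojasuagunabit/ → gojazuagunabit.
Rule 4 (final a-epenthesis): the form ends in the consonant /t/, so [a] is inserted word-finally. /gojazuagunabit/ → gojazuagunabita.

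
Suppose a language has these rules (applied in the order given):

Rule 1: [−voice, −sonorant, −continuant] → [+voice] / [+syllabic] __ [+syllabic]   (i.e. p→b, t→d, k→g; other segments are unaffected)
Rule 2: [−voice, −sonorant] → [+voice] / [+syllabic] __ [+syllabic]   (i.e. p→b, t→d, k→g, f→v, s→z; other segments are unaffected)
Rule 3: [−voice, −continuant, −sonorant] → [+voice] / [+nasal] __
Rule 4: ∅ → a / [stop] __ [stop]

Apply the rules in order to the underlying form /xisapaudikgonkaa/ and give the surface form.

Rule 1 (intervocalic voicing): /p/ is a voiceless stop between vowels /a/ and /a/, so it voices to [b]. /xisapaudikgonkaa/ → xisabaudikgonkaa.
Rule 2 (intervocalic voicing): /s/ is a voiceless obstruent between vowels /i/ and /a/, so it voices to [z]. /xisabaudikgonkaa/ → xizabaudikgonkaa.
Rule 3 (post-nasal voicing): /k/ is a voiceless stop immediately after the nasal /n/, so it voices to [g]. /xizabaudikgonkaa/ → xizabaudikgongaa.
Rule 4 (stop-cluster a-epenthesis): /k/ and /g/ form a stop–stop cluster, so [a] is inserted between them. /xizabaudikgongaa/ → xizabaudikagongaa.

xizabaudikagongaa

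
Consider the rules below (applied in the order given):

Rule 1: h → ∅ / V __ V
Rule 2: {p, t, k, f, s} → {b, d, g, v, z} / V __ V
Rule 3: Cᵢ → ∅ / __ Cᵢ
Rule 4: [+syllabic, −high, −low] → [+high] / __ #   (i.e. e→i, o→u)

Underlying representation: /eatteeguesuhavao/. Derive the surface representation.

Rule 1 (intervocalic h-deletion): /h/ occurs between vowels /u/ and /a/, so it deletes. /eatteeguesuhavao/ → eatteeguesuavao.
Rule 2 (intervocalic voicing): /s/ is a voiceless obstruent between vowels /e/ and /u/, so it voices to [z]. /eatteeguesuavao/ → eatteeguezuavao.
Rule 3 (degemination): /tt/ is a geminate; the first /t/ deletes. /eatteeguezuavao/ → eateeguezuavao.
Rule 4 (final vowel raising): /o/ is a mid vowel in word-final position, so it raises to [u]. /eateeguezuavao/ → eateeguezuavau.

eateeguezuavau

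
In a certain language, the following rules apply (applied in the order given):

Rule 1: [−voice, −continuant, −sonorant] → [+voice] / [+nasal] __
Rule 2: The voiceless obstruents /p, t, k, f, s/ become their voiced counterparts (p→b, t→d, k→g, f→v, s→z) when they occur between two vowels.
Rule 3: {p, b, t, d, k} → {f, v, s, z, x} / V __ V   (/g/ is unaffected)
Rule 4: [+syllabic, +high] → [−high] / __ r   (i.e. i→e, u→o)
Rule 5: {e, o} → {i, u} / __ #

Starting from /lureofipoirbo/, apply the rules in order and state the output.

Rule 1 (post-nasal voicing): no segment meets the environment; /lureofipoirbo/ is unchanged.
Rule 2 (intervocalic voicing): /f/ is a voiceless obstruent between vowels /o/ and /i/, so it voices to [v]. /p/ is a voiceless obstruent between vowels /i/ and /o/, so it voices to [b]. /lureofipoirbo/ → lureoviboirbo.
Rule 3 (intervocalic spirantization): /b/ is a stop between vowels /i/ and /o/, so it spirantizes to the fricative [v]. /lureoviboirbo/ → lureovivoirbo.
Rule 4 (pre-rhotic lowering): /u/ is a high vowel immediately before /r/, so it lowers to [o]. /i/ is a high vowel immediately before /r/, so it lowers to [e]. /lureovivoirbo/ → loreovivoerbo.
Rule 5 (final vowel raising): /o/ is a mid vowel in word-final position, so it raises to [u]. /loreovivoerbo/ → loreovivoerbu.

loreovivoerbu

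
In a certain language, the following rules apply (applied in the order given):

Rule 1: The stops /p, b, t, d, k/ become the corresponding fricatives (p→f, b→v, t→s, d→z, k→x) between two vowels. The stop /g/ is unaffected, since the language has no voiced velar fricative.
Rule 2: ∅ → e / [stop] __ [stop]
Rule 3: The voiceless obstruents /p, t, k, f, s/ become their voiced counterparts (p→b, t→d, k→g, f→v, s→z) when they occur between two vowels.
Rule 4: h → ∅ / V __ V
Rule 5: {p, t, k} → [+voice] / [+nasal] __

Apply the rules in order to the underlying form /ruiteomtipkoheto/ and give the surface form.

ruizeomdibegoezo

Rule 1 (intervocalic spirantization): /t/ is a stop between vowels /i/ and /e/, so it spirantizes to the fricative [s]. /t/ is a stop between vowels /e/ and /o/, so it spirantizes to the fricative [s]. /ruiteomtipkoheto/ → ruiseomtipkoheso.
Rule 2 (stop-cluster e-epenthesis): /p/ and /k/ form a stop–stop cluster, so [e] is inserted between them. /ruiseomtipkoheso/ → ruiseomtipekoheso.
Rule 3 (intervocalic voicing): /s/ is a voiceless obstruent between vowels /i/ and /e/, so it voices to [z]. /p/ is a voiceless obstruent between vowels /i/ and /e/, so it voices to [b]. /k/ is a voiceless obstruent between vowels /e/ and /o/, so it voices to [g]. /s/ is a voiceless obstruent between vowels /e/ and /o/, so it voices to [z]. /ruiseomtipekoheso/ → ruizeomtibegohezo.
Rule 4 (intervocalic h-deletion): /h/ occurs between vowels /o/ and /e/, so it deletes. /ruizeomtibegohezo/ → ruizeomtibegoezo.
Rule 5 (post-nasal voicing): /t/ is a voiceless stop immediately after the nasal /m/, so it voices to [d]. /ruizeomtibegoezo/ → ruizeomdibegoezo.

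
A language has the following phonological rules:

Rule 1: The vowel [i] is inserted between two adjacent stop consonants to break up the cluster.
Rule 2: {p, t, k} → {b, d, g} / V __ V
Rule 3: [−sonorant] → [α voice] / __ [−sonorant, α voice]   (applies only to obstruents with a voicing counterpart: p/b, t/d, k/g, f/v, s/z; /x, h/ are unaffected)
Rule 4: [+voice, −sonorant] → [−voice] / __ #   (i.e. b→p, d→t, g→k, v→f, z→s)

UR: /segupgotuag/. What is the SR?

segubigoduak

Rule 1 (stop-cluster i-epenthesis): /p/ and /g/ form a stop–stop cluster, so [i] is inserted between them. /segupgotuag/ → segupigotuag.
Rule 2 (intervocalic voicing): /p/ is a voiceless stop between vowels /u/ and /i/, so it voices to [b]. /t/ is a voiceless stop between vowels /o/ and /u/, so it voices to [d]. /segupigotuag/ → segubigoduag.
Rule 3 (regressive voicing assimilation): no segment meets the environment; /segubigoduag/ is unchanged.
Rule 4 (final devoicing): /g/ is a voiced obstruent in word-final position, so it devoices to [k]. /segubigoduag/ → segubigoduak.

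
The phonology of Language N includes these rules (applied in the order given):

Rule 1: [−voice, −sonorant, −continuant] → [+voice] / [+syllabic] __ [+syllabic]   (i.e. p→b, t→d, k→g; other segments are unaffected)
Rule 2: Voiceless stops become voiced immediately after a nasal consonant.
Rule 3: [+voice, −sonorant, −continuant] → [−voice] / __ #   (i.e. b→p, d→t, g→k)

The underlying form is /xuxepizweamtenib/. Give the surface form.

Rule 1 (intervocalic voicing): /p/ is a voiceless stop between vowels /e/ and /i/, so it voices to [b]. /xuxepizweamtenib/ → xuxebizweamtenib.
Rule 2 (post-nasal voicing): /t/ is a voiceless stop immediately after the nasal /m/, so it voices to [d]. /xuxebizweamtenib/ → xuxebizweamdenib.
Rule 3 (final devoicing): /b/ is a voiced stop in word-final position, so it devoices to [p]. /xuxebizweamdenib/ → xuxebizweamdenip.

xuxebizweamdenip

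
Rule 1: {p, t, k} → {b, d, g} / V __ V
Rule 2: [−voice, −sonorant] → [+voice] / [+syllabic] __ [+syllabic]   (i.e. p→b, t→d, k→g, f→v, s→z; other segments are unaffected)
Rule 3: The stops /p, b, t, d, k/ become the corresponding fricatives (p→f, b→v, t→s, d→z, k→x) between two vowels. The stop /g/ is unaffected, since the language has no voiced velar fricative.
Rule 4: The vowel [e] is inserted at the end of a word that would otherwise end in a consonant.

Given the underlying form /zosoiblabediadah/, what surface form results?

Rule 1 (intervocalic voicing): no segment meets the environment; /zosoiblabediadah/ is unchanged.
Rule 2 (intervocalic voicing): /s/ is a voiceless obstruent between vowels /o/ and /o/, so it voices to [z]. /zosoiblabediadah/ → zozoiblabediadah.
Rule 3 (intervocalic spirantization): /b/ is a stop between vowels /a/ and /e/, so it spirantizes to the fricative [v]. /d/ is a stop between vowels /e/ and /i/, so it spirantizes to the fricative [z]. /d/ is a stop between vowels /a/ and /a/, so it spirantizes to the fricative [z]. /zozoiblabediadah/ → zozoiblaveziazah.
Rule 4 (final e-epenthesis): the form ends in the consonant /h/, so [e] is inserted word-finally. /zozoiblaveziazah/ → zozoiblaveziazahe.

zozoiblaveziazahe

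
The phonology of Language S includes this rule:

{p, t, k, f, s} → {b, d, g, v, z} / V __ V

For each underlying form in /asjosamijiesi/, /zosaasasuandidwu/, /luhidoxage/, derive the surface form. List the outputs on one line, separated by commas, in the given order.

/asjosamijiesi/: /s/ is a voiceless obstruent between vowels /o/ and /a/, so it voices to [z]. /s/ is a voiceless obstruent between vowels /e/ and /i/, so it voices to [z]. → [asjozamijiezi].
/zosaasasuandidwu/: /s/ is a voiceless obstruent between vowels /o/ and /a/, so it voices to [z]. /s/ is a voiceless obstruent between vowels /a/ and /a/, so it voices to [z]. /s/ is a voiceless obstruent between vowels /a/ and /u/, so it voices to [z]. → [zozaazazuandidwu].
/luhidoxage/: the rule's environment is not met; surfaces unchanged as [luhidoxage].

asjozamijiezi, zozaazazuandidwu, luhidoxage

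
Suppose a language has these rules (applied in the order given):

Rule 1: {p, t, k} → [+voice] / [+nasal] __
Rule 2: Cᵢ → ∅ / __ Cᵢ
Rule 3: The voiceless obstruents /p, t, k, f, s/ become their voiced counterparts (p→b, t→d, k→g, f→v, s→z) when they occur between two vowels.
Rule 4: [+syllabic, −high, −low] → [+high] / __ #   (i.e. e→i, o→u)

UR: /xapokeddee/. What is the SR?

Rule 1 (post-nasal voicing): no segment meets the environment; /xapokeddee/ is unchanged.
Rule 2 (degemination): /dd/ is a geminate; the first /d/ deletes. /xapokeddee/ → xapokedee.
Rule 3 (intervocalic voicing): /p/ is a voiceless obstruent between vowels /a/ and /o/, so it voices to [b]. /k/ is a voiceless obstruent between vowels /o/ and /e/, so it voices to [g]. /xapokedee/ → xabogedee.
Rule 4 (final vowel raising): /e/ is a mid vowel in word-final position, so it raises to [i]. /xabogedee/ → xabogedei.

xabogedei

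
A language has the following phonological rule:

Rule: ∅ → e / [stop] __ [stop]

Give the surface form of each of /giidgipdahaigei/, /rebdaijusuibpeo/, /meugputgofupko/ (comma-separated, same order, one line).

giidegipedahaigei, rebedaijusuibepeo, meugeputegofupeko

/giidgipdahaigei/: /d/ and /g/ form a stop–stop cluster, so [e] is inserted between them. /p/ and /d/ form a stop–stop cluster, so [e] is inserted between them. → [giidegipedahaigei].
/rebdaijusuibpeo/: /b/ and /d/ form a stop–stop cluster, so [e] is inserted between them. /b/ and /p/ form a stop–stop cluster, so [e] is inserted between them. → [rebedaijusuibepeo].
/meugputgofupko/: /g/ and /p/ form a stop–stop cluster, so [e] is inserted between them. /t/ and /g/ form a stop–stop cluster, so [e] is inserted between them. /p/ and /k/ form a stop–stop cluster, so [e] is inserted between them. → [meugeputegofupeko].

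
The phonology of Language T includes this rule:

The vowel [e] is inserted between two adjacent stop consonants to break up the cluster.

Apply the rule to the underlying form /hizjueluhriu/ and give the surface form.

No segment of /hizjueluhriu/ meets the structural description of the rule, so the form surfaces unchanged.

hizjueluhriu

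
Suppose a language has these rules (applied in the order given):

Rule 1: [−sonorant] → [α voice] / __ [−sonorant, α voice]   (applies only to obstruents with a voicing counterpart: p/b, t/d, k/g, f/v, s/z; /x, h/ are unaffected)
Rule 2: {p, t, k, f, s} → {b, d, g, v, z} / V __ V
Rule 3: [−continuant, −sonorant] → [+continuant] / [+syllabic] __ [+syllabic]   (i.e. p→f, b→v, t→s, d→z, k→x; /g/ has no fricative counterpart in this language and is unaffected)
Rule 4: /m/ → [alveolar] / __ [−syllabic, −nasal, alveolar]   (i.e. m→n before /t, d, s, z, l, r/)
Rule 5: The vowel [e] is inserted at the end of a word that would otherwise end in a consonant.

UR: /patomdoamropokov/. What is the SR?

Rule 1 (regressive voicing assimilation): no segment meets the environment; /patomdoamropokov/ is unchanged.
Rule 2 (intervocalic voicing): /t/ is a voiceless obstruent between vowels /a/ and /o/, so it voices to [d]. /p/ is a voiceless obstruent between vowels /o/ and /o/, so it voices to [b]. /k/ is a voiceless obstruent between vowels /o/ and /o/, so it voices to [g]. /patomdoamropokov/ → padomdoamrobogov.
Rule 3 (intervocalic spirantization): /d/ is a stop between vowels /a/ and /o/, so it spirantizes to the fricative [z]. /b/ is a stop between vowels /o/ and /o/, so it spirantizes to the fricative [v]. /padomdoamrobogov/ → pazomdoamrovogov.
Rule 4 (nasal place assimilation): /m/ precedes the alveolar consonant /d/, so it assimilates in place to [n]. /m/ precedes the alveolar consonant /r/, so it assimilates in place to [n]. /pazomdoamrovogov/ → pazondoanrovogov.
Rule 5 (final e-epenthesis): the form ends in the consonant /v/, so [e] is inserted word-finally. /pazondoanrovogov/ → pazondoanrovogove.

pazondoanrovogove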